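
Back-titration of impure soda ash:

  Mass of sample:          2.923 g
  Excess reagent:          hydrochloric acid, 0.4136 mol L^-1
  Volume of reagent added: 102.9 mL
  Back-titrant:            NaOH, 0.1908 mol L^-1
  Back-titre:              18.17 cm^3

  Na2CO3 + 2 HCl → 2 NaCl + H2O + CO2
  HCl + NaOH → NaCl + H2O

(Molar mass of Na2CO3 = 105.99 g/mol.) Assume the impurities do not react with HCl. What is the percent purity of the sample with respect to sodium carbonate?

70.88 %

n(HCl) added = 0.1029 × 0.4136 = 0.04256 mol
n(NaOH) used in back-titration = 0.01817 × 0.1908 = 3.467 × 10^-3 mol
n(HCl) left over = 3.467 × 10^-3 mol (1:1 ratio)
n(HCl) consumed by analyte = 0.04256 − 3.467 × 10^-3 = 0.03909 mol
From the 1:2 ratio, n(Na2CO3) = 1/2 × 0.03909 = 0.01955 mol
mass of Na2CO3 = 0.01955 × 105.99 = 2.072 g
% Na2CO3 = 2.072 / 2.923 × 100 = 70.88 %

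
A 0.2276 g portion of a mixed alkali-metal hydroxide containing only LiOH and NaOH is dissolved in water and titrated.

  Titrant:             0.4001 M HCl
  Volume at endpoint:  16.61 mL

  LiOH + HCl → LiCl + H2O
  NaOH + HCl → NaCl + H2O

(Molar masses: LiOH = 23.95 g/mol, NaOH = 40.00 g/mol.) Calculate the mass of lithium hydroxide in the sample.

0.05704 g

n(HCl) = 0.01661 × 0.4001 = 6.646 × 10^-3 mol
Let x = n(LiOH), y = n(NaOH).
Titrant: 1x + 1y = 6.646 × 10^-3;  mass: 23.95x + 40.00y = 0.2276
Solving, x = 2.382 × 10^-3 mol, y = 4.264 × 10^-3 mol
mass of LiOH = 2.382 × 10^-3 × 23.95 = 0.05704 g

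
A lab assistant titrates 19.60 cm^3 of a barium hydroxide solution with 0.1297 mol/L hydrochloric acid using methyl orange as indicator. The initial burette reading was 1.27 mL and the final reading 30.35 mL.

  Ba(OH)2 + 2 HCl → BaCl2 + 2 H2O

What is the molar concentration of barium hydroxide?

n(HCl) = 0.02908 L × 0.1297 mol/L = 3.772 × 10^-3 mol
From the 1:2 mole ratio, n(Ba(OH)2) = 1/2 × 3.772 × 10^-3 = 1.886 × 10^-3 mol
[Ba(OH)2] = 1.886 × 10^-3 mol / 0.01960 L = 0.09622 mol/L

0.09622 mol/L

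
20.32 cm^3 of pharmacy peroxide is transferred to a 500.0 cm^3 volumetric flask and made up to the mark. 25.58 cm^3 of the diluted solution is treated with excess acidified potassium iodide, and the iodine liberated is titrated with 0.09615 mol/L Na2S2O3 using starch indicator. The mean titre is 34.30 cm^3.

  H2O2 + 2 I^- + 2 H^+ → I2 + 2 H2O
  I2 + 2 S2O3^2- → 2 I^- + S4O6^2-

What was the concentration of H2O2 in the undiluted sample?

n(S2O3^2-) = 0.03430 × 0.09615 = 3.298 × 10^-3 mol
n(I2) = n(S2O3^2-)/2 = 1.649 × 10^-3 mol
n(H2O2) in the aliquot = 1.649 × 10^-3 mol (1:1 ratio)
[H2O2]_dilute = 1.649 × 10^-3 / 0.02558 = 0.06446 mol/L
[H2O2]_original = 0.06446 × 500.0/20.32 = 1.586 mol/L

1.586 mol/L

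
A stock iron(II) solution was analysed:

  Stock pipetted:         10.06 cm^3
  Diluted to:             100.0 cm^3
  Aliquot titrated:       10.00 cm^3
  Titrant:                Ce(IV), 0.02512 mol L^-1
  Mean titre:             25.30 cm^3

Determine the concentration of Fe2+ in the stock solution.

Ce^4+ + Fe^2+ → Ce^3+ + Fe^3+
n(Ce4+) = 0.02530 × 0.02512 = 6.355 × 10^-4 mol
n(Fe2+) in the aliquot = 6.355 × 10^-4 mol (1:1 ratio)
[Fe2+]_dilute = 6.355 × 10^-4 / 0.01000 = 0.06355 mol/L
Dilution factor = 100.0 / 10.06 = 9.940
[Fe2+]_stock = 0.06355 × 9.940 = 0.6317 mol/L

0.6317 mol/L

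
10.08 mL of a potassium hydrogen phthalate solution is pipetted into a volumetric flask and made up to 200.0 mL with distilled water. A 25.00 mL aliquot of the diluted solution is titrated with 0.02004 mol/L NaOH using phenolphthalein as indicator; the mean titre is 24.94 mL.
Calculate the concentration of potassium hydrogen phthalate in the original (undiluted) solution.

0.3967 mol/L

KHC8H4O4 + NaOH → KNaC8H4O4 + H2O
n(NaOH) = 0.02494 × 0.02004 = 4.998 × 10^-4 mol
n(KHC8H4O4) in the aliquot = 4.998 × 10^-4 mol (1:1 ratio)
[KHC8H4O4]_dilute = 4.998 × 10^-4 / 0.02500 = 0.01999 mol/L
Dilution factor = 200.0 / 10.08 = 19.84
[KHC8H4O4]_stock = 0.01999 × 19.84 = 0.3967 mol/L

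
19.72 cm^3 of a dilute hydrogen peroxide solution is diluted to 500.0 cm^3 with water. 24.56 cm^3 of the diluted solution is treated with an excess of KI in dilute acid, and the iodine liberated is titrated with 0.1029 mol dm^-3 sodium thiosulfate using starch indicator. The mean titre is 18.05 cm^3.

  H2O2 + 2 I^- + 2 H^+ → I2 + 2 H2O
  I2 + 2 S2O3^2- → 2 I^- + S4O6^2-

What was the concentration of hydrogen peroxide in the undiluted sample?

0.9587 mol/L

n(S2O3^2-) = 0.01805 × 0.1029 = 1.857 × 10^-3 mol
n(I2) = n(S2O3^2-)/2 = 9.287 × 10^-4 mol
n(H2O2) in the aliquot = 9.287 × 10^-4 mol (1:1 ratio)
[H2O2]_dilute = 9.287 × 10^-4 / 0.02456 = 0.03781 mol/L
[H2O2]_original = 0.03781 × 500.0/19.72 = 0.9587 mol/L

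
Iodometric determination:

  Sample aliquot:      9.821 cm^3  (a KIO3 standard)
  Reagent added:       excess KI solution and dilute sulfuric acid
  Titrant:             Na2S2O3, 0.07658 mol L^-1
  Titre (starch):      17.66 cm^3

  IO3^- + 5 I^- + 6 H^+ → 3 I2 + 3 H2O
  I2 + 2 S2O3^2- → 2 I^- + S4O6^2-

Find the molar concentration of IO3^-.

n(S2O3^2-) = 0.01766 × 0.07658 = 1.352 × 10^-3 mol
n(I2) = n(S2O3^2-)/2 = 6.762 × 10^-4 mol
From the 1:3 ratio, n(IO3^-) in the aliquot = 1/3 × 6.762 × 10^-4 = 2.254 × 10^-4 mol
[IO3^-] = 2.254 × 10^-4 / 0.009821 = 0.02295 mol/L

0.02295 mol/L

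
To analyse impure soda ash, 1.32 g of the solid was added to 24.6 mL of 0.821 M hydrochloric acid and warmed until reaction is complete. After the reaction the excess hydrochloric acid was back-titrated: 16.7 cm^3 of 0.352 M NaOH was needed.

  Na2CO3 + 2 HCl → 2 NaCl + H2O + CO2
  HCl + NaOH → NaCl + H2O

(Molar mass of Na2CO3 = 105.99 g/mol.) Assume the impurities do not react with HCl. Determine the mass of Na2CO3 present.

n(HCl) added = 0.0246 × 0.821 = 0.0202 mol
n(NaOH) used in back-titration = 0.0167 × 0.352 = 5.88 × 10^-3 mol
n(HCl) left over = 5.88 × 10^-3 mol (1:1 ratio)
n(HCl) consumed by analyte = 0.0202 − 5.88 × 10^-3 = 0.0143 mol
From the 1:2 ratio, n(Na2CO3) = 1/2 × 0.0143 = 7.16 × 10^-3 mol
mass of Na2CO3 = 7.16 × 10^-3 × 105.99 = 0.759 g

0.759 g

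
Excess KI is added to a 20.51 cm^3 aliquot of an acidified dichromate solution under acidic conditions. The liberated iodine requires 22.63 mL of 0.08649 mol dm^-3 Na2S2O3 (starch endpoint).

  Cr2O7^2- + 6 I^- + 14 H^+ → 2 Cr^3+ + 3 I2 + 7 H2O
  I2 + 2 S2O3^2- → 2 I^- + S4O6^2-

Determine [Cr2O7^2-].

0.01590 mol/L

n(S2O3^2-) = 0.02263 × 0.08649 = 1.957 × 10^-3 mol
n(I2) = n(S2O3^2-)/2 = 9.786 × 10^-4 mol
From the 1:3 ratio, n(Cr2O7^2-) in the aliquot = 1/3 × 9.786 × 10^-4 = 3.262 × 10^-4 mol
[Cr2O7^2-] = 3.262 × 10^-4 / 0.02051 = 0.01590 mol/L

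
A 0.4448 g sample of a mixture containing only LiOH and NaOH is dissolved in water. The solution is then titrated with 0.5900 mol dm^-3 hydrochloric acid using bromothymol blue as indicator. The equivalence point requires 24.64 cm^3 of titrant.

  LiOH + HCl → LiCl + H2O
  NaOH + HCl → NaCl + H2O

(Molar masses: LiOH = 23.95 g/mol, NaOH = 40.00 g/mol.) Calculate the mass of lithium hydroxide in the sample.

0.2040 g

n(HCl) = 0.02464 × 0.5900 = 0.01454 mol
Let x = n(LiOH), y = n(NaOH).
Titrant: 1x + 1y = 0.01454;  mass: 23.95x + 40.00y = 0.4448
Solving, x = 8.517 × 10^-3 mol, y = 6.020 × 10^-3 mol
mass of LiOH = 8.517 × 10^-3 × 23.95 = 0.2040 g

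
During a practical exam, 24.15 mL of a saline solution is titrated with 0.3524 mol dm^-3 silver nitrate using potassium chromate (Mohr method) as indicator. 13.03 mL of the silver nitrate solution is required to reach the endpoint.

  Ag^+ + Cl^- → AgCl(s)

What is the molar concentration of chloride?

n(AgNO3) = 0.01303 L × 0.3524 mol/L = 4.592 × 10^-3 mol
n(Cl-) = 4.592 × 10^-3 mol (1:1 mole ratio)
[Cl-] = 4.592 × 10^-3 mol / 0.02415 L = 0.1901 mol/L

0.1901 mol/L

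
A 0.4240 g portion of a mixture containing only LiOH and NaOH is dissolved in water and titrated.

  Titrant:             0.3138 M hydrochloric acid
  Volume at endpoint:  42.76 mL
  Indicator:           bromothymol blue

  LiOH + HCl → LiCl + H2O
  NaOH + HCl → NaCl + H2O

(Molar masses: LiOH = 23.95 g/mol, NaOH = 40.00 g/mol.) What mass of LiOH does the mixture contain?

n(HCl) = 0.04276 × 0.3138 = 0.01342 mol
Let x = n(LiOH), y = n(NaOH).
Titrant: 1x + 1y = 0.01342;  mass: 23.95x + 40.00y = 0.4240
Solving, x = 7.023 × 10^-3 mol, y = 6.395 × 10^-3 mol
mass of LiOH = 7.023 × 10^-3 × 23.95 = 0.1682 g

0.1682 g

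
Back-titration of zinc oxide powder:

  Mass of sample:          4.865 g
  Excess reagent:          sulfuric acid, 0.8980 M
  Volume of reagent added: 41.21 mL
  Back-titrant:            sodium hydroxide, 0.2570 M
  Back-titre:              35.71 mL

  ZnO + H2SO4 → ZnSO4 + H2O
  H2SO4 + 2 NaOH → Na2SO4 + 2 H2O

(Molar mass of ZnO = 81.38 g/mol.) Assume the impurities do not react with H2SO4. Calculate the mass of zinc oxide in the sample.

2.638 g

n(H2SO4) added = 0.04121 × 0.8980 = 0.03701 mol
n(NaOH) used in back-titration = 0.03571 × 0.2570 = 9.177 × 10^-3 mol
From the 1:2 ratio, n(H2SO4) left over = 1/2 × 9.177 × 10^-3 = 4.589 × 10^-3 mol
n(H2SO4) consumed by analyte = 0.03701 − 4.589 × 10^-3 = 0.03242 mol
n(ZnO) = 0.03242 mol (1:1 ratio)
mass of ZnO = 0.03242 × 81.38 = 2.638 g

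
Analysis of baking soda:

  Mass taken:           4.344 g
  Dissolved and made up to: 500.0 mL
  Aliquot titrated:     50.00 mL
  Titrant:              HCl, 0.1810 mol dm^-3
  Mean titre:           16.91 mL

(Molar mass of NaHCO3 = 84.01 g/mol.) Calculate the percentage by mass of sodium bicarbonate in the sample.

59.19 %

NaHCO3 + HCl → NaCl + H2O + CO2
n(HCl) per titration = 0.01691 × 0.1810 = 3.061 × 10^-3 mol
n(NaHCO3) in each aliquot = 3.061 × 10^-3 mol (1:1 ratio)
n(NaHCO3) in the whole flask = 3.061 × 10^-3 × 500.0/50.00 = 0.03061 mol
mass of NaHCO3 = 0.03061 × 84.01 = 2.571 g
% NaHCO3 = 2.571 / 4.344 × 100 = 59.19 %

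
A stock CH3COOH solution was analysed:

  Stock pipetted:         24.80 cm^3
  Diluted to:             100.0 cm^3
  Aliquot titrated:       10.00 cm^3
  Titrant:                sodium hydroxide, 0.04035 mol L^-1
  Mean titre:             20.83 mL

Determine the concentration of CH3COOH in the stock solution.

CH3COOH + NaOH → CH3COONa + H2O
n(NaOH) = 0.02083 × 0.04035 = 8.405 × 10^-4 mol
n(CH3COOH) in the aliquot = 8.405 × 10^-4 mol (1:1 ratio)
[CH3COOH]_dilute = 8.405 × 10^-4 / 0.01000 = 0.08405 mol/L
Dilution factor = 100.0 / 24.80 = 4.032
[CH3COOH]_stock = 0.08405 × 4.032 = 0.3389 mol/L

0.3389 mol/L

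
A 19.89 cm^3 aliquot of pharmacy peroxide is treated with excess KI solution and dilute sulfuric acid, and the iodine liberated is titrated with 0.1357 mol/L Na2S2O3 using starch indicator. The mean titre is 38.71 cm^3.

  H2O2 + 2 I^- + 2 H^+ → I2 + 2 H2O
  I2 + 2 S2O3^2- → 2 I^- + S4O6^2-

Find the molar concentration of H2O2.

0.1320 mol/L

n(S2O3^2-) = 0.03871 × 0.1357 = 5.253 × 10^-3 mol
n(I2) = n(S2O3^2-)/2 = 2.626 × 10^-3 mol
n(H2O2) in the aliquot = 2.626 × 10^-3 mol (1:1 ratio)
[H2O2] = 2.626 × 10^-3 / 0.01989 = 0.1320 mol/L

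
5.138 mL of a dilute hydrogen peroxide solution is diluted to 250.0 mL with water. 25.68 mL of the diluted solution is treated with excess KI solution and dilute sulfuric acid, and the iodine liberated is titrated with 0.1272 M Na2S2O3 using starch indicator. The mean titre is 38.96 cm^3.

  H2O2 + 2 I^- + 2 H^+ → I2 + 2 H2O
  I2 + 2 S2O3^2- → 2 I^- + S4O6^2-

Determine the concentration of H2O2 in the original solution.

4.695 M

n(S2O3^2-) = 0.03896 × 0.1272 = 4.956 × 10^-3 mol
n(I2) = n(S2O3^2-)/2 = 2.478 × 10^-3 mol
n(H2O2) in the aliquot = 2.478 × 10^-3 mol (1:1 ratio)
[H2O2]_dilute = 2.478 × 10^-3 / 0.02568 = 0.09649 mol/L
[H2O2]_original = 0.09649 × 250.0/5.138 = 4.695 mol/L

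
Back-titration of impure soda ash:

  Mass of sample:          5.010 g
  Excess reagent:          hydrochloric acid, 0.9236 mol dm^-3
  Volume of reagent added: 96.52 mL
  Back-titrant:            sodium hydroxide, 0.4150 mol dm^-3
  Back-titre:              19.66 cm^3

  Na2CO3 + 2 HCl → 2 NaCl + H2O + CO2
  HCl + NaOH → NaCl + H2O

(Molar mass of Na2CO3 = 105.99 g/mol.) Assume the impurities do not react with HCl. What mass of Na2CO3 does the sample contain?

n(HCl) added = 0.09652 × 0.9236 = 0.08915 mol
n(NaOH) used in back-titration = 0.01966 × 0.4150 = 8.159 × 10^-3 mol
n(HCl) left over = 8.159 × 10^-3 mol (1:1 ratio)
n(HCl) consumed by analyte = 0.08915 − 8.159 × 10^-3 = 0.08099 mol
From the 1:2 ratio, n(Na2CO3) = 1/2 × 0.08099 = 0.04049 mol
mass of Na2CO3 = 0.04049 × 105.99 = 4.292 g

4.292 g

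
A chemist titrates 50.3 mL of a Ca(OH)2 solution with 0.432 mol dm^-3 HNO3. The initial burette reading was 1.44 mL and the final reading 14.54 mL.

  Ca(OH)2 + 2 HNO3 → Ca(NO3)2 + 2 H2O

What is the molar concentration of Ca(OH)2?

0.0563 mol/L

n(HNO3) = 0.0131 L × 0.432 mol/L = 5.66 × 10^-3 mol
From the 1:2 mole ratio, n(Ca(OH)2) = 1/2 × 5.66 × 10^-3 = 2.83 × 10^-3 mol
[Ca(OH)2] = 2.83 × 10^-3 mol / 0.0503 L = 0.0563 mol/L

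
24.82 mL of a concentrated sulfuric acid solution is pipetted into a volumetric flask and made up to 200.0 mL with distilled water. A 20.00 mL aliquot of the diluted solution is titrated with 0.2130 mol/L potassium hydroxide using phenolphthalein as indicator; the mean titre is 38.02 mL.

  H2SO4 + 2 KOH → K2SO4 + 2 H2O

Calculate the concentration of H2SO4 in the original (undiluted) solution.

1.631 mol/L

n(KOH) = 0.03802 × 0.2130 = 8.098 × 10^-3 mol
From the 1:2 ratio, n(H2SO4) in the aliquot = 1/2 × 8.098 × 10^-3 = 4.049 × 10^-3 mol
[H2SO4]_dilute = 4.049 × 10^-3 / 0.02000 = 0.2025 mol/L
Dilution factor = 200.0 / 24.82 = 8.058
[H2SO4]_stock = 0.2025 × 8.058 = 1.631 mol/L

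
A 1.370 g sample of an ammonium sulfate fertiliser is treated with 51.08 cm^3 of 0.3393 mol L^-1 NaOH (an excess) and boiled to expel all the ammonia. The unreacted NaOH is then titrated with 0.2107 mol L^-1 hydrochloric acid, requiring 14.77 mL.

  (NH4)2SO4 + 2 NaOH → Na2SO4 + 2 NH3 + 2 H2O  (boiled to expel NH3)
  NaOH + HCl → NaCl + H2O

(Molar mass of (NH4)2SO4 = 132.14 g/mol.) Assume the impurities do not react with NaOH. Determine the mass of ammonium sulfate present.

n(NaOH) added = 0.05108 × 0.3393 = 0.01733 mol
n(HCl) used in back-titration = 0.01477 × 0.2107 = 3.112 × 10^-3 mol
n(NaOH) left over = 3.112 × 10^-3 mol (1:1 ratio)
n(NaOH) consumed by analyte = 0.01733 − 3.112 × 10^-3 = 0.01422 mol
From the 1:2 ratio, n((NH4)2SO4) = 1/2 × 0.01422 = 7.110 × 10^-3 mol
mass of (NH4)2SO4 = 7.110 × 10^-3 × 132.14 = 0.9395 g

0.9395 g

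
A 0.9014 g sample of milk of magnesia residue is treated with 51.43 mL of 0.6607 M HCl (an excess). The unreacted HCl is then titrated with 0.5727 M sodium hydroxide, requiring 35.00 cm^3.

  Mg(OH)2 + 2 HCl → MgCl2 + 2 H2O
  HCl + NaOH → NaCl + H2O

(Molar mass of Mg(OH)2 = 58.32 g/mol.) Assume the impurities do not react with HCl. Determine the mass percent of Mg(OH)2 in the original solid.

n(HCl) added = 0.05143 × 0.6607 = 0.03398 mol
n(NaOH) used in back-titration = 0.03500 × 0.5727 = 0.02004 mol
n(HCl) left over = 0.02004 mol (1:1 ratio)
n(HCl) consumed by analyte = 0.03398 − 0.02004 = 0.01394 mol
From the 1:2 ratio, n(Mg(OH)2) = 1/2 × 0.01394 = 6.968 × 10^-3 mol
mass of Mg(OH)2 = 6.968 × 10^-3 × 58.32 = 0.4064 g
% Mg(OH)2 = 0.4064 / 0.9014 × 100 = 45.08 %

45.08 %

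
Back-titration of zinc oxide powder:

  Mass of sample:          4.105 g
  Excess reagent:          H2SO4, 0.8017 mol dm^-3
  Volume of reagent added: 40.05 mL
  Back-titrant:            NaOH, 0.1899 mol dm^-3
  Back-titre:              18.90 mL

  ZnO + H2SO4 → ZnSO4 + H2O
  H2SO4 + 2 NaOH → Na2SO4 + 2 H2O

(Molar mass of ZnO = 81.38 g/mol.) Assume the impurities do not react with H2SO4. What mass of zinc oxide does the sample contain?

2.467 g

n(H2SO4) added = 0.04005 × 0.8017 = 0.03211 mol
n(NaOH) used in back-titration = 0.01890 × 0.1899 = 3.589 × 10^-3 mol
From the 1:2 ratio, n(H2SO4) left over = 1/2 × 3.589 × 10^-3 = 1.795 × 10^-3 mol
n(H2SO4) consumed by analyte = 0.03211 − 1.795 × 10^-3 = 0.03031 mol
n(ZnO) = 0.03031 mol (1:1 ratio)
mass of ZnO = 0.03031 × 81.38 = 2.467 g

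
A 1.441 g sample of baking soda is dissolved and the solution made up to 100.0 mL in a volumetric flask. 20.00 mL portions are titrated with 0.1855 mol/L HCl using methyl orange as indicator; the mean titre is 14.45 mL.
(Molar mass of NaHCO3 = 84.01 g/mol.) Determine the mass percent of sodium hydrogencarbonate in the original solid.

NaHCO3 + HCl → NaCl + H2O + CO2
n(HCl) per titration = 0.01445 × 0.1855 = 2.680 × 10^-3 mol
n(NaHCO3) in each aliquot = 2.680 × 10^-3 mol (1:1 ratio)
n(NaHCO3) in the whole flask = 2.680 × 10^-3 × 100.0/20.00 = 0.01340 mol
mass of NaHCO3 = 0.01340 × 84.01 = 1.126 g
% NaHCO3 = 1.126 / 1.441 × 100 = 78.14 %

78.14 %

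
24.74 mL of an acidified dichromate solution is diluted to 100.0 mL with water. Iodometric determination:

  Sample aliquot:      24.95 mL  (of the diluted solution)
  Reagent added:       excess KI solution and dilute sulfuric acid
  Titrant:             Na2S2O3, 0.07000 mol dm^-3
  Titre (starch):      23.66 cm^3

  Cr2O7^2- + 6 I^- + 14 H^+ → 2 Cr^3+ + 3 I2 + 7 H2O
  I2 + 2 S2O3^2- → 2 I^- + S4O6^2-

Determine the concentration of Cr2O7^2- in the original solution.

0.04472 mol/L

n(S2O3^2-) = 0.02366 × 0.07000 = 1.656 × 10^-3 mol
n(I2) = n(S2O3^2-)/2 = 8.281 × 10^-4 mol
From the 1:3 ratio, n(Cr2O7^2-) in the aliquot = 1/3 × 8.281 × 10^-4 = 2.760 × 10^-4 mol
[Cr2O7^2-]_dilute = 2.760 × 10^-4 / 0.02495 = 0.01106 mol/L
[Cr2O7^2-]_original = 0.01106 × 100.0/24.74 = 0.04472 mol/L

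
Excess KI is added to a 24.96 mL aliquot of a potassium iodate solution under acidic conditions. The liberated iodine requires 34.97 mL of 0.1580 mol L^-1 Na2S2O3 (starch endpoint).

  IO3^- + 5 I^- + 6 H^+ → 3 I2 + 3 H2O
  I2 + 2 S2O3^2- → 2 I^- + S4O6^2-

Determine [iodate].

0.03689 mol/L

n(S2O3^2-) = 0.03497 × 0.1580 = 5.525 × 10^-3 mol
n(I2) = n(S2O3^2-)/2 = 2.763 × 10^-3 mol
From the 1:3 ratio, n(IO3^-) in the aliquot = 1/3 × 2.763 × 10^-3 = 9.209 × 10^-4 mol
[IO3^-] = 9.209 × 10^-4 / 0.02496 = 0.03689 mol/L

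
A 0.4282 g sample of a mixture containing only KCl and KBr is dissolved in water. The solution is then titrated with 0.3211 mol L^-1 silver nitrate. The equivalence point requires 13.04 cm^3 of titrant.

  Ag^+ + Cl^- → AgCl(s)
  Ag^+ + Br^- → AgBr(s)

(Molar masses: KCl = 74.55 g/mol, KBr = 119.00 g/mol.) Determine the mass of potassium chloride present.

n(AgNO3) = 0.01304 × 0.3211 = 4.187 × 10^-3 mol
Let x = n(KCl), y = n(KBr).
Titrant: 1x + 1y = 4.187 × 10^-3;  mass: 74.55x + 119.00y = 0.4282
Solving, x = 1.576 × 10^-3 mol, y = 2.611 × 10^-3 mol
mass of KCl = 1.576 × 10^-3 × 74.55 = 0.1175 g

0.1175 g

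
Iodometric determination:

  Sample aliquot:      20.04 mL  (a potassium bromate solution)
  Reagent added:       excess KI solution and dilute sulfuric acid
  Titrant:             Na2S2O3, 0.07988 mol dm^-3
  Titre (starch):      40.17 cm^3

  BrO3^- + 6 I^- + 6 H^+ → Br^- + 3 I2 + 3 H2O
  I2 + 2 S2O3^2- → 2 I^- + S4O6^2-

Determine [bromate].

n(S2O3^2-) = 0.04017 × 0.07988 = 3.209 × 10^-3 mol
n(I2) = n(S2O3^2-)/2 = 1.604 × 10^-3 mol
From the 1:3 ratio, n(BrO3^-) in the aliquot = 1/3 × 1.604 × 10^-3 = 5.348 × 10^-4 mol
[BrO3^-] = 5.348 × 10^-4 / 0.02004 = 0.02669 mol/L

0.02669 mol/L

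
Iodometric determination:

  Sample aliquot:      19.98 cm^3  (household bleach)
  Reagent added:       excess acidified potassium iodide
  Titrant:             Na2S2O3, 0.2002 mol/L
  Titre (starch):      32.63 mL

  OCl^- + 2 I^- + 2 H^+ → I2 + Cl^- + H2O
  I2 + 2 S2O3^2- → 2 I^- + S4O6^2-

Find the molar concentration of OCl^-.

n(S2O3^2-) = 0.03263 × 0.2002 = 6.533 × 10^-3 mol
n(I2) = n(S2O3^2-)/2 = 3.266 × 10^-3 mol
n(OCl^-) in the aliquot = 3.266 × 10^-3 mol (1:1 ratio)
[OCl^-] = 3.266 × 10^-3 / 0.01998 = 0.1635 mol/L

0.1635 mol/L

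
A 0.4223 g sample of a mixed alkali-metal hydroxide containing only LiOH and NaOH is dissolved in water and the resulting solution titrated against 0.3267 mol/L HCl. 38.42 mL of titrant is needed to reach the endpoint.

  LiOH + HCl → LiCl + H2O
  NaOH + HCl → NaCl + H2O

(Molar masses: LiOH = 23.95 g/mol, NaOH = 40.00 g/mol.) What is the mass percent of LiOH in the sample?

n(HCl) = 0.03842 × 0.3267 = 0.01255 mol
Let x = n(LiOH), y = n(NaOH).
Titrant: 1x + 1y = 0.01255;  mass: 23.95x + 40.00y = 0.4223
Solving, x = 4.970 × 10^-3 mol, y = 7.582 × 10^-3 mol
mass of LiOH = 4.970 × 10^-3 × 23.95 = 0.1190 g
% LiOH = 0.1190 / 0.4223 × 100 = 28.19 %

28.19 %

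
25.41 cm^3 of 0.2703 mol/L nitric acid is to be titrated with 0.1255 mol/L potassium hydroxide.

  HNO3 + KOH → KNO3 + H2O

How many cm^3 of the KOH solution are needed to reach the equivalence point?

n(HNO3) = 0.02541 L × 0.2703 mol/L = 6.868 × 10^-3 mol
n(KOH) = 6.868 × 10^-3 mol (1:1 stoichiometry)
V(KOH) = 6.868 × 10^-3 mol / 0.1255 mol/L = 0.05473 L = 54.73 mL

54.73 mL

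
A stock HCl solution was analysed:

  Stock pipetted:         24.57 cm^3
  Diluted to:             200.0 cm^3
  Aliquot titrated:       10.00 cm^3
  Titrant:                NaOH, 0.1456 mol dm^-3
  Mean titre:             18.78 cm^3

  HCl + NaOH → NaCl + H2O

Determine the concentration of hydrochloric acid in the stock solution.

n(NaOH) = 0.01878 × 0.1456 = 2.734 × 10^-3 mol
n(HCl) in the aliquot = 2.734 × 10^-3 mol (1:1 ratio)
[HCl]_dilute = 2.734 × 10^-3 / 0.01000 = 0.2734 mol/L
Dilution factor = 200.0 / 24.57 = 8.140
[HCl]_stock = 0.2734 × 8.140 = 2.226 mol/L

2.226 mol/L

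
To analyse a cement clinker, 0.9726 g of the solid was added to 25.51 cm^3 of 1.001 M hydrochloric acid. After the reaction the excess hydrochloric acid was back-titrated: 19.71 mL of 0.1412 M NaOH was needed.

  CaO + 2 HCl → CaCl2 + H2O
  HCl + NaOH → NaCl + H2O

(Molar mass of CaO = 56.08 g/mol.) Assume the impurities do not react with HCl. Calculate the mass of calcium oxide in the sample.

n(HCl) added = 0.02551 × 1.001 = 0.02554 mol
n(NaOH) used in back-titration = 0.01971 × 0.1412 = 2.783 × 10^-3 mol
n(HCl) left over = 2.783 × 10^-3 mol (1:1 ratio)
n(HCl) consumed by analyte = 0.02554 − 2.783 × 10^-3 = 0.02275 mol
From the 1:2 ratio, n(CaO) = 1/2 × 0.02275 = 0.01138 mol
mass of CaO = 0.01138 × 56.08 = 0.6380 g

0.6380 g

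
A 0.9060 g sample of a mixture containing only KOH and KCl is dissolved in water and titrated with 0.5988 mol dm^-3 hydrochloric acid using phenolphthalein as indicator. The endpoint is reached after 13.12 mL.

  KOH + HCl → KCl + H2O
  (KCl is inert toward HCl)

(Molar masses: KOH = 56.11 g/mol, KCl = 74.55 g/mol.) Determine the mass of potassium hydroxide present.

0.4408 g

n(HCl) = 0.01312 × 0.5988 = 7.856 × 10^-3 mol
Let x = n(KOH), y = n(KCl).
Titrant: 1x = 7.856 × 10^-3;  mass: 56.11x + 74.55y = 0.9060
Solving, x = 7.856 × 10^-3 mol, y = 6.240 × 10^-3 mol
mass of KOH = 7.856 × 10^-3 × 56.11 = 0.4408 g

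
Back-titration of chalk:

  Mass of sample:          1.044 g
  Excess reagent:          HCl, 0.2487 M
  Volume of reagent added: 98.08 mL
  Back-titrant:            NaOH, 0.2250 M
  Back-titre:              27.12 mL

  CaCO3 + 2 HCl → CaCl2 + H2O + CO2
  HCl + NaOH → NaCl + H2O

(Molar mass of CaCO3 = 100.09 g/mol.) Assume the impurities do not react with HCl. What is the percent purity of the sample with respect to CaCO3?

87.68 %

n(HCl) added = 0.09808 × 0.2487 = 0.02439 mol
n(NaOH) used in back-titration = 0.02712 × 0.2250 = 6.102 × 10^-3 mol
n(HCl) left over = 6.102 × 10^-3 mol (1:1 ratio)
n(HCl) consumed by analyte = 0.02439 − 6.102 × 10^-3 = 0.01829 mol
From the 1:2 ratio, n(CaCO3) = 1/2 × 0.01829 = 9.145 × 10^-3 mol
mass of CaCO3 = 9.145 × 10^-3 × 100.09 = 0.9153 g
% CaCO3 = 0.9153 / 1.044 × 100 = 87.68 %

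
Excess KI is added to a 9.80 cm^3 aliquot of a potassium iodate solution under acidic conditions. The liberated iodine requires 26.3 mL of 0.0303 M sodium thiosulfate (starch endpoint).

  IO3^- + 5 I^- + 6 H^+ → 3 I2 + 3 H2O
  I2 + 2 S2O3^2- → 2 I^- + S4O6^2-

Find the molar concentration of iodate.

0.0136 M

n(S2O3^2-) = 0.0263 × 0.0303 = 7.97 × 10^-4 mol
n(I2) = n(S2O3^2-)/2 = 3.98 × 10^-4 mol
From the 1:3 ratio, n(IO3^-) in the aliquot = 1/3 × 3.98 × 10^-4 = 1.33 × 10^-4 mol
[IO3^-] = 1.33 × 10^-4 / 0.00980 = 0.0136 mol/L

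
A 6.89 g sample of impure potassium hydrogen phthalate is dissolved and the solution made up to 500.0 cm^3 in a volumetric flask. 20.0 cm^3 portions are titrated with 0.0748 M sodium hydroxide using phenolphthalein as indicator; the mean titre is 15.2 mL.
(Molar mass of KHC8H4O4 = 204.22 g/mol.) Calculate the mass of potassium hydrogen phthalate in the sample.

5.80 g

KHC8H4O4 + NaOH → KNaC8H4O4 + H2O
n(NaOH) per titration = 0.0152 × 0.0748 = 1.14 × 10^-3 mol
n(KHC8H4O4) in each aliquot = 1.14 × 10^-3 mol (1:1 ratio)
n(KHC8H4O4) in the whole flask = 1.14 × 10^-3 × 500.0/20.0 = 0.0284 mol
mass of KHC8H4O4 = 0.0284 × 204.22 = 5.80 g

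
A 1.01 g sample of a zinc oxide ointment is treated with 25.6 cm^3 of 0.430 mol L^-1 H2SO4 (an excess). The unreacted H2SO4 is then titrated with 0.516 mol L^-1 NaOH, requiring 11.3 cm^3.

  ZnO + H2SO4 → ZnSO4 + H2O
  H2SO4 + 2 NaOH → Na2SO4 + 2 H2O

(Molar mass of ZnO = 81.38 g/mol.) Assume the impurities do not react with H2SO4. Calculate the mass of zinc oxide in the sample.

0.659 g

n(H2SO4) added = 0.0256 × 0.430 = 0.0110 mol
n(NaOH) used in back-titration = 0.0113 × 0.516 = 5.83 × 10^-3 mol
From the 1:2 ratio, n(H2SO4) left over = 1/2 × 5.83 × 10^-3 = 2.92 × 10^-3 mol
n(H2SO4) consumed by analyte = 0.0110 − 2.92 × 10^-3 = 8.09 × 10^-3 mol
n(ZnO) = 8.09 × 10^-3 mol (1:1 ratio)
mass of ZnO = 8.09 × 10^-3 × 81.38 = 0.659 g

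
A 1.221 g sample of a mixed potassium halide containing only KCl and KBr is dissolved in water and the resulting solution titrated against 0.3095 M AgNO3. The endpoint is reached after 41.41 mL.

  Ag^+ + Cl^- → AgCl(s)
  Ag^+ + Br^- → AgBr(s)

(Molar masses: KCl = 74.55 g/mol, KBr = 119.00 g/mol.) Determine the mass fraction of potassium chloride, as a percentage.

n(AgNO3) = 0.04141 × 0.3095 = 0.01282 mol
Let x = n(KCl), y = n(KBr).
Titrant: 1x + 1y = 0.01282;  mass: 74.55x + 119.00y = 1.221
Solving, x = 6.843 × 10^-3 mol, y = 5.974 × 10^-3 mol
mass of KCl = 6.843 × 10^-3 × 74.55 = 0.5101 g
% KCl = 0.5101 / 1.221 × 100 = 41.78 %

41.78 %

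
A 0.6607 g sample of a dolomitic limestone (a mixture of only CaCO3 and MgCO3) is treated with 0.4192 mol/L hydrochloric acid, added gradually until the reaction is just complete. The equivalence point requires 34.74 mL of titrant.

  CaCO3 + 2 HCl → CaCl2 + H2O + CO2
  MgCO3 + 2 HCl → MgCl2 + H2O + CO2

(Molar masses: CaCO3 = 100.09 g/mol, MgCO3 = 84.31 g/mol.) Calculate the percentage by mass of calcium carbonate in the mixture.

n(HCl) = 0.03474 × 0.4192 = 0.01456 mol
Let x = n(CaCO3), y = n(MgCO3).
Titrant: 2x + 2y = 0.01456;  mass: 100.09x + 84.31y = 0.6607
Solving, x = 2.966 × 10^-3 mol, y = 4.316 × 10^-3 mol
mass of CaCO3 = 2.966 × 10^-3 × 100.09 = 0.2968 g
% CaCO3 = 0.2968 / 0.6607 × 100 = 44.93 %

44.93 %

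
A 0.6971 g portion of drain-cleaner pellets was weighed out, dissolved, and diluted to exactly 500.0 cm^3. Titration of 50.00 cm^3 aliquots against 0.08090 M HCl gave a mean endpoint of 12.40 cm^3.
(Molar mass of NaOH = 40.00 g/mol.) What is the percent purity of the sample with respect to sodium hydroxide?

NaOH + HCl → NaCl + H2O
n(HCl) per titration = 0.01240 × 0.08090 = 1.003 × 10^-3 mol
n(NaOH) in each aliquot = 1.003 × 10^-3 mol (1:1 ratio)
n(NaOH) in the whole flask = 1.003 × 10^-3 × 500.0/50.00 = 0.01003 mol
mass of NaOH = 0.01003 × 40.00 = 0.4013 g
% NaOH = 0.4013 / 0.6971 × 100 = 57.56 %

57.56 %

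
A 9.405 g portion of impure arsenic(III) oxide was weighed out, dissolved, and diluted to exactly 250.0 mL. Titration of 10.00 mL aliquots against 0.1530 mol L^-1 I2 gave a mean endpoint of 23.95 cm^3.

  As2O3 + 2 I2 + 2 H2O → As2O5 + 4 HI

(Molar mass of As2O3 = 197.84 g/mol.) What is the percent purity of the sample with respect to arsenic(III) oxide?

96.35 %

n(I2) per titration = 0.02395 × 0.1530 = 3.664 × 10^-3 mol
From the 1:2 ratio, n(As2O3) in each aliquot = 1/2 × 3.664 × 10^-3 = 1.832 × 10^-3 mol
n(As2O3) in the whole flask = 1.832 × 10^-3 × 250.0/10.00 = 0.04580 mol
mass of As2O3 = 0.04580 × 197.84 = 9.062 g
% As2O3 = 9.062 / 9.405 × 100 = 96.35 %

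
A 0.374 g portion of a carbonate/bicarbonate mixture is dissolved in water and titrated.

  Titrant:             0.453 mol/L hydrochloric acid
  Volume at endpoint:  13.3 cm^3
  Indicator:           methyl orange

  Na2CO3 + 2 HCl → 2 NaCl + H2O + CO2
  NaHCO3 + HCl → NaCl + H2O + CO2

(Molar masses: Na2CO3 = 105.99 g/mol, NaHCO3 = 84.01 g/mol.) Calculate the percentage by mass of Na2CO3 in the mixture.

60.4 %

n(HCl) = 0.0133 × 0.453 = 6.02 × 10^-3 mol
Let x = n(Na2CO3), y = n(NaHCO3).
Titrant: 2x + 1y = 6.02 × 10^-3;  mass: 105.99x + 84.01y = 0.374
Solving, x = 2.13 × 10^-3 mol, y = 1.76 × 10^-3 mol
mass of Na2CO3 = 2.13 × 10^-3 × 105.99 = 0.226 g
% Na2CO3 = 0.226 / 0.374 × 100 = 60.4 %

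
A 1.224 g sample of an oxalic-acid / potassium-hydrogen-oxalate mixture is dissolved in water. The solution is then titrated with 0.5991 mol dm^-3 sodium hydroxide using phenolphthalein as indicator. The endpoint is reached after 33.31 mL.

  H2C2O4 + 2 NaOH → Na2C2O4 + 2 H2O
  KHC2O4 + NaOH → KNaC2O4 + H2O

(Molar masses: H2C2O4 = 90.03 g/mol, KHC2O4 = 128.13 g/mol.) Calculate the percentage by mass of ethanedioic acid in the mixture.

n(NaOH) = 0.03331 × 0.5991 = 0.01996 mol
Let x = n(H2C2O4), y = n(KHC2O4).
Titrant: 2x + 1y = 0.01996;  mass: 90.03x + 128.13y = 1.224
Solving, x = 8.019 × 10^-3 mol, y = 3.918 × 10^-3 mol
mass of H2C2O4 = 8.019 × 10^-3 × 90.03 = 0.7219 g
% H2C2O4 = 0.7219 / 1.224 × 100 = 58.98 %

58.98 %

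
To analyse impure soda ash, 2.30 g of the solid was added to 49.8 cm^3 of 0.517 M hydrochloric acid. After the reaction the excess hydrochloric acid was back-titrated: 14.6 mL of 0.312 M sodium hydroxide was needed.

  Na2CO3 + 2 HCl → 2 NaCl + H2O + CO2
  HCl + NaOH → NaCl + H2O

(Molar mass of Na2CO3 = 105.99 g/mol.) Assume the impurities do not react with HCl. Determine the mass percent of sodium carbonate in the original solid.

48.8 %

n(HCl) added = 0.0498 × 0.517 = 0.0257 mol
n(NaOH) used in back-titration = 0.0146 × 0.312 = 4.56 × 10^-3 mol
n(HCl) left over = 4.56 × 10^-3 mol (1:1 ratio)
n(HCl) consumed by analyte = 0.0257 − 4.56 × 10^-3 = 0.0212 mol
From the 1:2 ratio, n(Na2CO3) = 1/2 × 0.0212 = 0.0106 mol
mass of Na2CO3 = 0.0106 × 105.99 = 1.12 g
% Na2CO3 = 1.12 / 2.30 × 100 = 48.8 %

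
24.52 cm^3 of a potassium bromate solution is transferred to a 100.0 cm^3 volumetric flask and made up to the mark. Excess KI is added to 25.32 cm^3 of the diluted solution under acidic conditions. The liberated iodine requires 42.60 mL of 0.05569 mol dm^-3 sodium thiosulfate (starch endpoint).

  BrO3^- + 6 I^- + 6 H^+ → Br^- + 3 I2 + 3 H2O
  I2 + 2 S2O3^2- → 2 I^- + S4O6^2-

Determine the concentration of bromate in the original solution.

0.06369 mol/L

n(S2O3^2-) = 0.04260 × 0.05569 = 2.372 × 10^-3 mol
n(I2) = n(S2O3^2-)/2 = 1.186 × 10^-3 mol
From the 1:3 ratio, n(BrO3^-) in the aliquot = 1/3 × 1.186 × 10^-3 = 3.954 × 10^-4 mol
[BrO3^-]_dilute = 3.954 × 10^-4 / 0.02532 = 0.01562 mol/L
[BrO3^-]_original = 0.01562 × 100.0/24.52 = 0.06369 mol/L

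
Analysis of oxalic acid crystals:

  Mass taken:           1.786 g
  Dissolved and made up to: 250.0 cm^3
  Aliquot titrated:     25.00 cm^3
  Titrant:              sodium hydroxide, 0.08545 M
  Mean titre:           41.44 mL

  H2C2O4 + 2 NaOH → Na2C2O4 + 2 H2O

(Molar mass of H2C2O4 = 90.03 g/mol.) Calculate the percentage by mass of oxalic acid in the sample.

89.25 %

n(NaOH) per titration = 0.04144 × 0.08545 = 3.541 × 10^-3 mol
From the 1:2 ratio, n(H2C2O4) in each aliquot = 1/2 × 3.541 × 10^-3 = 1.771 × 10^-3 mol
n(H2C2O4) in the whole flask = 1.771 × 10^-3 × 250.0/25.00 = 0.01771 mol
mass of H2C2O4 = 0.01771 × 90.03 = 1.594 g
% H2C2O4 = 1.594 / 1.786 × 100 = 89.25 %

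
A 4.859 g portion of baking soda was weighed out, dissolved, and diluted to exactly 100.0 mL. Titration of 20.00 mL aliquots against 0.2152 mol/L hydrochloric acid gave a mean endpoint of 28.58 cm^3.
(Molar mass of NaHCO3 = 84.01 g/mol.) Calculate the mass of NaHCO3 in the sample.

2.583 g

NaHCO3 + HCl → NaCl + H2O + CO2
n(HCl) per titration = 0.02858 × 0.2152 = 6.150 × 10^-3 mol
n(NaHCO3) in each aliquot = 6.150 × 10^-3 mol (1:1 ratio)
n(NaHCO3) in the whole flask = 6.150 × 10^-3 × 100.0/20.00 = 0.03075 mol
mass of NaHCO3 = 0.03075 × 84.01 = 2.583 g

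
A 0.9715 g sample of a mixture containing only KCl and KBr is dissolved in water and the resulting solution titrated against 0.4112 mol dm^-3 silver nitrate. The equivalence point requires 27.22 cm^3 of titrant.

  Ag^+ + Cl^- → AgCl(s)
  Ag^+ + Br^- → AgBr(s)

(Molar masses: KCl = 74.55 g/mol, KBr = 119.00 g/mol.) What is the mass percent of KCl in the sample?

n(AgNO3) = 0.02722 × 0.4112 = 0.01119 mol
Let x = n(KCl), y = n(KBr).
Titrant: 1x + 1y = 0.01119;  mass: 74.55x + 119.00y = 0.9715
Solving, x = 8.109 × 10^-3 mol, y = 3.084 × 10^-3 mol
mass of KCl = 8.109 × 10^-3 × 74.55 = 0.6045 g
% KCl = 0.6045 / 0.9715 × 100 = 62.23 %

62.23 %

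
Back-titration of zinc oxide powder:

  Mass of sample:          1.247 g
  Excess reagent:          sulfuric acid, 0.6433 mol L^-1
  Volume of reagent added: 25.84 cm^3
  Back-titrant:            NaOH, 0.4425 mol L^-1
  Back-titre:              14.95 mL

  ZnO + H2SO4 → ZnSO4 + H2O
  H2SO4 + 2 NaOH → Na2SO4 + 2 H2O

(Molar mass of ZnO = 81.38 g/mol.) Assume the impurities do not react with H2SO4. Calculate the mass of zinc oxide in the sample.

n(H2SO4) added = 0.02584 × 0.6433 = 0.01662 mol
n(NaOH) used in back-titration = 0.01495 × 0.4425 = 6.615 × 10^-3 mol
From the 1:2 ratio, n(H2SO4) left over = 1/2 × 6.615 × 10^-3 = 3.308 × 10^-3 mol
n(H2SO4) consumed by analyte = 0.01662 − 3.308 × 10^-3 = 0.01332 mol
n(ZnO) = 0.01332 mol (1:1 ratio)
mass of ZnO = 0.01332 × 81.38 = 1.084 g

1.084 g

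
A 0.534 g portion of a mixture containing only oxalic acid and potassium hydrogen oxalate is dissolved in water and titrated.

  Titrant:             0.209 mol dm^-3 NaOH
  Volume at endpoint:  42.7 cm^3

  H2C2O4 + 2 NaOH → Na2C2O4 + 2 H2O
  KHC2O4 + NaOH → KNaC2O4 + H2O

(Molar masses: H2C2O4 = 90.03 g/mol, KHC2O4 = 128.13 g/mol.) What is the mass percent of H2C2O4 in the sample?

61.8 %

n(NaOH) = 0.0427 × 0.209 = 8.92 × 10^-3 mol
Let x = n(H2C2O4), y = n(KHC2O4).
Titrant: 2x + 1y = 8.92 × 10^-3;  mass: 90.03x + 128.13y = 0.534
Solving, x = 3.67 × 10^-3 mol, y = 1.59 × 10^-3 mol
mass of H2C2O4 = 3.67 × 10^-3 × 90.03 = 0.330 g
% H2C2O4 = 0.330 / 0.534 × 100 = 61.8 %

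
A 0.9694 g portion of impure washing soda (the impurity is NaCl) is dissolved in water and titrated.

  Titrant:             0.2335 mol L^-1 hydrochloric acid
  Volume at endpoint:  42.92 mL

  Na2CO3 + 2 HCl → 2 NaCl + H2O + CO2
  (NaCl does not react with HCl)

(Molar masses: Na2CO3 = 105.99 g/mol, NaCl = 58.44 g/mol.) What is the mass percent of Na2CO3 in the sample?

54.79 %

n(HCl) = 0.04292 × 0.2335 = 0.01002 mol
Let x = n(Na2CO3), y = n(NaCl).
Titrant: 2x = 0.01002;  mass: 105.99x + 58.44y = 0.9694
Solving, x = 5.011 × 10^-3 mol, y = 7.500 × 10^-3 mol
mass of Na2CO3 = 5.011 × 10^-3 × 105.99 = 0.5311 g
% Na2CO3 = 0.5311 / 0.9694 × 100 = 54.79 %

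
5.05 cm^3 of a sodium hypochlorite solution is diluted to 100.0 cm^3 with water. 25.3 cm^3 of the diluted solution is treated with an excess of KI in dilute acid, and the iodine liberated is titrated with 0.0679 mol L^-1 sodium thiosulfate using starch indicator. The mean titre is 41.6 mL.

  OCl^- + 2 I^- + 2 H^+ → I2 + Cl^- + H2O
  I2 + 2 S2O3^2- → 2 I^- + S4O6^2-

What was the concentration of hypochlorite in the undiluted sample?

1.11 mol/L

n(S2O3^2-) = 0.0416 × 0.0679 = 2.82 × 10^-3 mol
n(I2) = n(S2O3^2-)/2 = 1.41 × 10^-3 mol
n(OCl^-) in the aliquot = 1.41 × 10^-3 mol (1:1 ratio)
[OCl^-]_dilute = 1.41 × 10^-3 / 0.0253 = 0.0558 mol/L
[OCl^-]_original = 0.0558 × 100.0/5.05 = 1.11 mol/L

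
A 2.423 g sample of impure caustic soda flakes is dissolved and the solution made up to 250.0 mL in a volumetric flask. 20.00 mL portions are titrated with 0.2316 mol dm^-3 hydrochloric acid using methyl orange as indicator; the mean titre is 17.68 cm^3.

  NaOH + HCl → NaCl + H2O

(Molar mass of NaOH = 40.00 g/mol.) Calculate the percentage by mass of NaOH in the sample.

84.50 %

n(HCl) per titration = 0.01768 × 0.2316 = 4.095 × 10^-3 mol
n(NaOH) in each aliquot = 4.095 × 10^-3 mol (1:1 ratio)
n(NaOH) in the whole flask = 4.095 × 10^-3 × 250.0/20.00 = 0.05118 mol
mass of NaOH = 0.05118 × 40.00 = 2.047 g
% NaOH = 2.047 / 2.423 × 100 = 84.50 %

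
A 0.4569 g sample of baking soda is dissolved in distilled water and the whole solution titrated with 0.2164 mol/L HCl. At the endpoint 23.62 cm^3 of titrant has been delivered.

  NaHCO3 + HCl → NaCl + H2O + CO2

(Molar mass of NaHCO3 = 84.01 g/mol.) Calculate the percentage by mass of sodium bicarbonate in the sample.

93.98 %

n(HCl) = 0.02362 L × 0.2164 mol/L = 5.111 × 10^-3 mol
n(NaHCO3) = 5.111 × 10^-3 mol (1:1 ratio)
mass of NaHCO3 = 5.111 × 10^-3 × 84.01 g/mol = 0.4294 g
% NaHCO3 = 0.4294 / 0.4569 × 100 = 93.98 %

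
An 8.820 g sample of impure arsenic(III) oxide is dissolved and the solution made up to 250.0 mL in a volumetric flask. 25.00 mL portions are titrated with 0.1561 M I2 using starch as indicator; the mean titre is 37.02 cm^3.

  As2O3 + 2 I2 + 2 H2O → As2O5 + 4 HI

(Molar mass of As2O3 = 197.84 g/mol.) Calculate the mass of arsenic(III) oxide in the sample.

n(I2) per titration = 0.03702 × 0.1561 = 5.779 × 10^-3 mol
From the 1:2 ratio, n(As2O3) in each aliquot = 1/2 × 5.779 × 10^-3 = 2.889 × 10^-3 mol
n(As2O3) in the whole flask = 2.889 × 10^-3 × 250.0/25.00 = 0.02889 mol
mass of As2O3 = 0.02889 × 197.84 = 5.716 g

5.716 g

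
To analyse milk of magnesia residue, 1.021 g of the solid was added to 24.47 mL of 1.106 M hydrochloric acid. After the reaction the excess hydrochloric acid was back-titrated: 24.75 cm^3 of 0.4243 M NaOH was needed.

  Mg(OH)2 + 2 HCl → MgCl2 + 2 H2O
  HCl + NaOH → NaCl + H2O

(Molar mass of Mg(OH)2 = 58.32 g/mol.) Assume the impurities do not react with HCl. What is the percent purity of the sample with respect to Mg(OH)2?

47.30 %

n(HCl) added = 0.02447 × 1.106 = 0.02706 mol
n(NaOH) used in back-titration = 0.02475 × 0.4243 = 0.01050 mol
n(HCl) left over = 0.01050 mol (1:1 ratio)
n(HCl) consumed by analyte = 0.02706 − 0.01050 = 0.01656 mol
From the 1:2 ratio, n(Mg(OH)2) = 1/2 × 0.01656 = 8.281 × 10^-3 mol
mass of Mg(OH)2 = 8.281 × 10^-3 × 58.32 = 0.4830 g
% Mg(OH)2 = 0.4830 / 1.021 × 100 = 47.30 %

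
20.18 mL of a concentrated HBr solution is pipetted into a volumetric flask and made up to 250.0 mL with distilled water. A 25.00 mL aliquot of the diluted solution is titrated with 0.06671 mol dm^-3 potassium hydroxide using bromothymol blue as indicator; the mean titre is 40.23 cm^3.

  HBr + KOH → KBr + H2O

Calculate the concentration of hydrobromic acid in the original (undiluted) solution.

n(KOH) = 0.04023 × 0.06671 = 2.684 × 10^-3 mol
n(HBr) in the aliquot = 2.684 × 10^-3 mol (1:1 ratio)
[HBr]_dilute = 2.684 × 10^-3 / 0.02500 = 0.1073 mol/L
Dilution factor = 250.0 / 20.18 = 12.39
[HBr]_stock = 0.1073 × 12.39 = 1.330 mol/L

1.330 mol/L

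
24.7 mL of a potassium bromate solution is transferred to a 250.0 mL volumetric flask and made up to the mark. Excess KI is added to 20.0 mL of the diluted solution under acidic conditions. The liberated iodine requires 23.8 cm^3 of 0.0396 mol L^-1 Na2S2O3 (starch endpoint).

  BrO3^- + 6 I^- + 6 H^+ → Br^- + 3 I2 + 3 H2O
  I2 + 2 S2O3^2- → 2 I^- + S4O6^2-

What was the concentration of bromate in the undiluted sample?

n(S2O3^2-) = 0.0238 × 0.0396 = 9.42 × 10^-4 mol
n(I2) = n(S2O3^2-)/2 = 4.71 × 10^-4 mol
From the 1:3 ratio, n(BrO3^-) in the aliquot = 1/3 × 4.71 × 10^-4 = 1.57 × 10^-4 mol
[BrO3^-]_dilute = 1.57 × 10^-4 / 0.0200 = 0.00785 mol/L
[BrO3^-]_original = 0.00785 × 250.0/24.7 = 0.0795 mol/L

0.0795 mol/L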